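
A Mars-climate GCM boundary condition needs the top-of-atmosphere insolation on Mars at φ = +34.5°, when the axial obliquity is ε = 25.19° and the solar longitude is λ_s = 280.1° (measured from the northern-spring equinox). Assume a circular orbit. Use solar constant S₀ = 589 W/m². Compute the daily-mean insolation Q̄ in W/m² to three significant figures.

Q̄ ≈ 77.5 W/m²

Solar declination: sin δ = sin ε · sin λ_s = sin 25.19° × sin 280.1° = -0.41903, so δ = -24.773°.
cos H₀ = −tan(+34.5°) tan(-24.773°) = 0.3172, H₀ = 1.2480 rad.
Bracket: H₀ sin φ sin δ + cos φ cos δ sin H₀ = 1.2480×0.56641×-0.41903 + 0.82413×0.90797×0.94837 = -0.296204 + 0.709651 = 0.413447.
Q̄ = (S₀/π) × [bracket] = (589/π) × 0.413447 = 77.51 W/m².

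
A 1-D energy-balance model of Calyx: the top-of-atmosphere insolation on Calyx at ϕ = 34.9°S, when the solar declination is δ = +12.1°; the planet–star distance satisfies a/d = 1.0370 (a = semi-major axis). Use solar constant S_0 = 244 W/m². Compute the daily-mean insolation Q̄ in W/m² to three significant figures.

cos h₀ = −tan(-34.9°) tan(+12.100°) = 0.1496, h₀ = 1.4207 rad.
Bracket: h₀ sin ϕ sin δ + cos ϕ cos δ sin h₀ = 1.4207×-0.57215×0.20962 + 0.82015×0.97778×0.98875 = -0.170390 + 0.792905 = 0.622515.
Inverse-square distance factor (a/d)² = 1.0370² = 1.075369.
Q̄ = (S_0/π) × 1.075369 × [bracket] = (244/π) × 1.075369 × 0.622515 = 51.99 W/m².

Q̄ ≈ 52.0 W/m²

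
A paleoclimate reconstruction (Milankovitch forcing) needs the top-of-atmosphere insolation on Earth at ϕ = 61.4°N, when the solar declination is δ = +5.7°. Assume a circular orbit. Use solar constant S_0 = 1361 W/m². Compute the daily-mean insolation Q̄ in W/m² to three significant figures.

cos h₀ = −tan(+61.4°) tan(+5.700°) = -0.1831, h₀ = 1.7549 rad.
Bracket: h₀ sin ϕ sin δ + cos ϕ cos δ sin h₀ = 1.7549×0.87798×0.09932 + 0.47869×0.99506×0.98310 = 0.153029 + 0.468275 = 0.621304.
Q̄ = (S_0/π) × [bracket] = (1361/π) × 0.621304 = 269.2 W/m².

Q̄ ≈ 269 W/m²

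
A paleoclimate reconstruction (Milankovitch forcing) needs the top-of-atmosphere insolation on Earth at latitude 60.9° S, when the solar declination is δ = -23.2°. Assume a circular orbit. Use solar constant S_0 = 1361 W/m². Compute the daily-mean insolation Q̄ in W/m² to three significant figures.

cos h₀ = −tan(-60.9°) tan(-23.200°) = -0.7700, h₀ = 2.4497 rad.
Bracket: h₀ sin ϕ sin δ + cos ϕ cos δ sin h₀ = 2.4497×-0.87377×-0.39394 + 0.48634×0.91914×0.63799 = 0.843218 + 0.285191 = 1.128409.
Q̄ = (S_0/π) × [bracket] = (1361/π) × 1.128409 = 488.8 W/m².

Q̄ ≈ 489 W/m²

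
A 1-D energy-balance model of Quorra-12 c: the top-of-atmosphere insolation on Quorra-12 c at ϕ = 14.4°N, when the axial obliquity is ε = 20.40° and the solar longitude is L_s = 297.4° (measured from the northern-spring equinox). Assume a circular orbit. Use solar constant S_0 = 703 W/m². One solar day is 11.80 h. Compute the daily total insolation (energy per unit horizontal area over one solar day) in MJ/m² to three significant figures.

Solar declination: sin δ = sin ε · sin L_s = sin 20.40° × sin 297.4° = -0.30947, so δ = -18.027°.
cos h₀ = −tan(+14.4°) tan(-18.027°) = 0.0836, h₀ = 1.4871 rad.
Bracket: h₀ sin ϕ sin δ + cos ϕ cos δ sin h₀ = 1.4871×0.24869×-0.30947 + 0.96858×0.95091×0.99650 = -0.114450 + 0.917809 = 0.803359.
Q̄ = (S_0/π) × [bracket] = (703/π) × 0.803359 = 179.77 W/m².
Daily total = Q̄ × 11.80 h × 3600 s/h = 179.77 × 11.80 × 3600 / 10⁶ = 7.637 MJ/m².

7.64 MJ/m²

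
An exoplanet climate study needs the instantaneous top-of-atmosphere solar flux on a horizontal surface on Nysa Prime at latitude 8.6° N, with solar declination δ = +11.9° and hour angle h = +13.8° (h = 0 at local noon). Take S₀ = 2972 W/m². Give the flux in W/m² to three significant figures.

2.88e+03 W/m²

cos θ_z = sin φ sin δ + cos φ cos δ cos h = 0.030835 + 0.939579 = 0.970414.
Flux = S₀ · cos θ_z = 2972 × 0.970414 = 2884 W/m².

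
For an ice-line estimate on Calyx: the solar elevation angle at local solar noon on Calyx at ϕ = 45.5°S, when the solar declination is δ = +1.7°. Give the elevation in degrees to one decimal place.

At local noon the hour angle is zero, so the zenith angle equals |ϕ − δ| = |-45.5° − (+1.700°)| = 47.200°.
Elevation = 90° − 47.200° = 42.8°.

42.8°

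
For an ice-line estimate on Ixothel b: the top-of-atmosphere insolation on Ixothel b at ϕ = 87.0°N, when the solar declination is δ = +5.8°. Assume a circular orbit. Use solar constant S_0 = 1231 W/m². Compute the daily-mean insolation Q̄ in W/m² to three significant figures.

cos h₀ = −tan(+87.0°) tan(+5.800°) = -1.9382 ≤ −1 ⇒ polar day, h₀ = π.
Bracket: h₀ sin ϕ sin δ + cos ϕ cos δ sin h₀ = 3.1416×0.99863×0.10106 + 0.05234×0.99488×0.00000 = 0.317055 + 0.000000 = 0.317055.
Q̄ = (S_0/π) × [bracket] = (1231/π) × 0.317055 = 124.2 W/m².

Q̄ ≈ 124 W/m²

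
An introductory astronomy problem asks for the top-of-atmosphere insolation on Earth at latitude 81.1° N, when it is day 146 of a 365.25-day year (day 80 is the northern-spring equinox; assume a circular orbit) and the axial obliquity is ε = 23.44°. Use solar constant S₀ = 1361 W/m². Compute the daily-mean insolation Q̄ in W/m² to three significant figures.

Solar longitude: λ_s = 360° × (146 − 80)/365.25 = 65.051°.
sin δ = sin 23.44° × sin 65.051° = 0.36067, so δ = +21.141°.
cos H₀ = −tan(+81.1°) tan(+21.141°) = -2.4694 ≤ −1 ⇒ polar day, H₀ = π.
Bracket: H₀ sin φ sin δ + cos φ cos δ sin H₀ = 3.1416×0.98796×0.36067 + 0.15471×0.93269×0.00000 = 1.119439 + 0.000000 = 1.119439.
Q̄ = (S₀/π) × [bracket] = (1361/π) × 1.119439 = 485.0 W/m².

Q̄ ≈ 485 W/m²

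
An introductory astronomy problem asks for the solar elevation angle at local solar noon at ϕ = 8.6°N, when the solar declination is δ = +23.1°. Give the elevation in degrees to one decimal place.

75.5°

At local noon the hour angle is zero, so the zenith angle equals |ϕ − δ| = |+8.6° − (+23.100°)| = 14.500°.
Elevation = 90° − 14.500° = 75.5°.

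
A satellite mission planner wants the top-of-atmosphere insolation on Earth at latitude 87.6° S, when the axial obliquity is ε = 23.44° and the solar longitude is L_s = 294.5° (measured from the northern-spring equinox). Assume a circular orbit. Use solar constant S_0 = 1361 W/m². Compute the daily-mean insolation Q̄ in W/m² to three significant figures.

Q̄ ≈ 492 W/m²

Solar declination: sin δ = sin ε · sin L_s = sin 23.44° × sin 294.5° = -0.36197, so δ = -21.221°.
cos h₀ = −tan(-87.6°) tan(-21.221°) = -9.2646 ≤ −1 ⇒ polar day, h₀ = π.
Bracket: h₀ sin ϕ sin δ + cos ϕ cos δ sin h₀ = 3.1416×-0.99912×-0.36197 + 0.04188×0.93219×0.00000 = 1.136164 + 0.000000 = 1.136164.
Q̄ = (S_0/π) × [bracket] = (1361/π) × 1.136164 = 492.2 W/m².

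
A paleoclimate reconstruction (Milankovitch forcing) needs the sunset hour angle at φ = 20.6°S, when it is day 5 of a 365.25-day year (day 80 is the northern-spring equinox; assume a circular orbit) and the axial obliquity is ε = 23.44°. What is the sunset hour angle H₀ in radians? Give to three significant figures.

Solar longitude: λ_s = 360° × (5 − 80)/365.25 = -73.922°, i.e. -73.922° + 360° = 286.078°.
sin δ = sin 23.44° × sin 286.078° = -0.38223, so δ = -22.472°.
cos H₀ = −tan φ · tan δ = −tan(-20.6°) × tan(-22.472°) = -0.1555, so H₀ = 1.7269 rad = 98.94°.

H₀ = 1.73 rad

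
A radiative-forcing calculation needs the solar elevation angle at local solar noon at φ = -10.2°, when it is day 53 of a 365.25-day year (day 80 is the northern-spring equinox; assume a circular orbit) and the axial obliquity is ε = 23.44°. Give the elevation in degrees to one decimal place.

89.9°

Solar longitude: λ_s = 360° × (53 − 80)/365.25 = -26.612°, i.e. -26.612° + 360° = 333.388°.
sin δ = sin 23.44° × sin 333.388° = -0.17819, so δ = -10.264°.
At local noon the hour angle is zero, so the zenith angle equals |φ − δ| = |-10.2° − (-10.264°)| = 0.064°.
Elevation = 90° − 0.064° = 89.9°.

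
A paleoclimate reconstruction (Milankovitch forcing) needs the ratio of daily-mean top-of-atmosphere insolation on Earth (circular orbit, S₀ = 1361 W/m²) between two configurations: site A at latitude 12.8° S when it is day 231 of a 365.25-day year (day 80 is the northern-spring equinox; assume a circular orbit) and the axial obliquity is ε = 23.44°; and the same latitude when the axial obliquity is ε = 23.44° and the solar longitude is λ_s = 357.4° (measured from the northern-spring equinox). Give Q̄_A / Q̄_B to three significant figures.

— Configuration A (φ=-12.8°):
Solar longitude: λ_s = 360° × (231 − 80)/365.25 = 148.830°.
sin δ = sin 23.44° × sin 148.830° = 0.20589, so δ = +11.882°.
cos H₀ = −tan(-12.8°) tan(+11.882°) = 0.0478, H₀ = 1.5230 rad.
Bracket: H₀ sin φ sin δ + cos φ cos δ sin H₀ = 1.5230×-0.22155×0.20589 + 0.97515×0.97858×0.99886 = -0.069472 + 0.953174 = 0.883702.
Q̄ = (S₀/π) × [bracket] = (1361/π) × 0.883702 = 382.84 W/m².
— Configuration B (φ=-12.8°):
Solar declination: sin δ = sin ε · sin λ_s = sin 23.44° × sin 357.4° = -0.01804, so δ = -1.034°.
cos H₀ = −tan(-12.8°) tan(-1.034°) = -0.0041, H₀ = 1.5749 rad.
Bracket: H₀ sin φ sin δ + cos φ cos δ sin H₀ = 1.5749×-0.22155×-0.01804 + 0.97515×0.99984×0.99999 = 0.006295 + 0.974984 = 0.981279.
Q̄ = (S₀/π) × [bracket] = (1361/π) × 0.981279 = 425.11 W/m².
Ratio Q̄_A / Q̄_B = 382.84 / 425.11 = 0.9006.

Q̄_A / Q̄_B ≈ 0.901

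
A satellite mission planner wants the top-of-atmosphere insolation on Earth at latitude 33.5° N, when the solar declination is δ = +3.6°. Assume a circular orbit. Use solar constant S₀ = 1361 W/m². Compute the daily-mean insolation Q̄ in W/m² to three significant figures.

Q̄ ≈ 384 W/m²

cos H₀ = −tan(+33.5°) tan(+3.600°) = -0.0416, H₀ = 1.6125 rad.
Bracket: H₀ sin φ sin δ + cos φ cos δ sin H₀ = 1.6125×0.55194×0.06279 + 0.83389×0.99803×0.99913 = 0.055883 + 0.831523 = 0.887406.
Q̄ = (S₀/π) × [bracket] = (1361/π) × 0.887406 = 384.4 W/m².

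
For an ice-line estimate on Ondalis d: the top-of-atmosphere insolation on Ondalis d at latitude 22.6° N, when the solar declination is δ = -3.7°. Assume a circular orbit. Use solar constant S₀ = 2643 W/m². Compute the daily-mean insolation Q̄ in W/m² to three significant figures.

cos H₀ = −tan(+22.6°) tan(-3.700°) = 0.0269, H₀ = 1.5439 rad.
Bracket: H₀ sin φ sin δ + cos φ cos δ sin H₀ = 1.5439×0.38430×-0.06453 + 0.92321×0.99792×0.99964 = -0.038287 + 0.920958 = 0.882671.
Q̄ = (S₀/π) × [bracket] = (2643/π) × 0.882671 = 742.6 W/m².

Q̄ ≈ 743 W/m²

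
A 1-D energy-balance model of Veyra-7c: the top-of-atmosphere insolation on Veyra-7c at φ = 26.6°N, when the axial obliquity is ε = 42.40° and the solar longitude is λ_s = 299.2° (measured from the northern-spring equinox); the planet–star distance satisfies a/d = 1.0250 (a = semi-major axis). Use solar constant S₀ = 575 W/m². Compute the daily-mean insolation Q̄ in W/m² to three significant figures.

Solar declination: sin δ = sin ε · sin λ_s = sin 42.40° × sin 299.2° = -0.58861, so δ = -36.059°.
cos H₀ = −tan(+26.6°) tan(-36.059°) = 0.3646, H₀ = 1.1976 rad.
Bracket: H₀ sin φ sin δ + cos φ cos δ sin H₀ = 1.1976×0.44776×-0.58861 + 0.89415×0.80841×0.93116 = -0.315635 + 0.673080 = 0.357445.
Inverse-square distance factor (a/d)² = 1.0250² = 1.050625.
Q̄ = (S₀/π) × 1.050625 × [bracket] = (575/π) × 1.050625 × 0.357445 = 68.73 W/m².

Q̄ ≈ 68.7 W/m²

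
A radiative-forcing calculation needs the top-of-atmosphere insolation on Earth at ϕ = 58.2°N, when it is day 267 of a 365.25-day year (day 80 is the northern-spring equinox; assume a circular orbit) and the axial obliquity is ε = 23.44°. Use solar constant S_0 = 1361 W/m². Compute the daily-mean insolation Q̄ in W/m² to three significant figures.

Q̄ ≈ 211 W/m²

Solar longitude: L_s = 360° × (267 − 80)/365.25 = 184.312°.
sin δ = sin 23.44° × sin 184.312° = -0.02991, so δ = -1.714°.
cos h₀ = −tan(+58.2°) tan(-1.714°) = 0.0483, h₀ = 1.5225 rad.
Bracket: h₀ sin ϕ sin δ + cos ϕ cos δ sin h₀ = 1.5225×0.84989×-0.02991 + 0.52696×0.99955×0.99883 = -0.038702 + 0.526107 = 0.487405.
Q̄ = (S_0/π) × [bracket] = (1361/π) × 0.487405 = 211.2 W/m².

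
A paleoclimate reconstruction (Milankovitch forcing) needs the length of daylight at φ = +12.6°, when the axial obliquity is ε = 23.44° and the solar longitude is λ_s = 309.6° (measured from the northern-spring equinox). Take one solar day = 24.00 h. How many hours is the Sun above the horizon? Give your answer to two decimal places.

Solar declination: sin δ = sin ε · sin λ_s = sin 23.44° × sin 309.6° = -0.30650, so δ = -17.849°.
cos H₀ = −tan φ · tan δ = −tan(+12.6°) × tan(-17.849°) = 0.0720, so H₀ = 1.4988 rad = 85.87°.
Daylight = 2H₀/(2π) × 24.00 h = (1.4988/π) × 24.00 = 11.45 h.

11.45 h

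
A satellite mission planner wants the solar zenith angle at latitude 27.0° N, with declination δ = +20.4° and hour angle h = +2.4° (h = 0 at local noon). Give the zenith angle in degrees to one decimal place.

θ_z = 7.0°

cos θ_z = sin φ sin δ + cos φ cos δ cos h = 0.158248 + 0.834392 = 0.992640.
θ_z = arccos(0.992640) = 7.0°.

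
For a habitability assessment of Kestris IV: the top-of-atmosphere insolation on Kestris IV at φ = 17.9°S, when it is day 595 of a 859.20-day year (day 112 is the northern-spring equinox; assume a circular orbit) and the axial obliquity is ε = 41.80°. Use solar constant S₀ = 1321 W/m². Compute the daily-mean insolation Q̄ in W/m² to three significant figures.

Solar longitude: λ_s = 360° × (595 − 112)/859.20 = 202.374°.
sin δ = sin 41.80° × sin 202.374° = -0.25372, so δ = -14.698°.
cos H₀ = −tan(-17.9°) tan(-14.698°) = -0.0847, H₀ = 1.6556 rad.
Bracket: H₀ sin φ sin δ + cos φ cos δ sin H₀ = 1.6556×-0.30736×-0.25372 + 0.95159×0.96728×0.99640 = 0.129109 + 0.917140 = 1.046249.
Q̄ = (S₀/π) × [bracket] = (1321/π) × 1.046249 = 439.9 W/m².

Q̄ ≈ 440 W/m²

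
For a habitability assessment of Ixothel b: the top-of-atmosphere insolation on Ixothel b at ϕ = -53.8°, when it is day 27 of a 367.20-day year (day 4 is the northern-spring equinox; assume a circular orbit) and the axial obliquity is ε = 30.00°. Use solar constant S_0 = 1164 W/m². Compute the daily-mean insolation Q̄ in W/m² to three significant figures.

Q̄ ≈ 132 W/m²

Solar longitude: L_s = 360° × (27 − 4)/367.20 = 22.549°.
sin δ = sin 30.00° × sin 22.549° = 0.19174, so δ = +11.054°.
cos h₀ = −tan(-53.8°) tan(+11.054°) = 0.2669, h₀ = 1.3006 rad.
Bracket: h₀ sin ϕ sin δ + cos ϕ cos δ sin h₀ = 1.3006×-0.80696×0.19174 + 0.59061×0.98145×0.96372 = -0.201237 + 0.558624 = 0.357387.
Q̄ = (S_0/π) × [bracket] = (1164/π) × 0.357387 = 132.4 W/m².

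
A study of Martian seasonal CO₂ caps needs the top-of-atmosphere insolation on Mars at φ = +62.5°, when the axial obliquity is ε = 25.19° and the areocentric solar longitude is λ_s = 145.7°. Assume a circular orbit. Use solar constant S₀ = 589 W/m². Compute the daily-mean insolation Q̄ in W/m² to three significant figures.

Q̄ ≈ 156 W/m²

sin δ = sin 25.19° × sin 145.7° = 0.23985, so δ = +13.878°.
cos H₀ = −tan(+62.5°) tan(+13.878°) = -0.4746, H₀ = 2.0653 rad.
Bracket: H₀ sin φ sin δ + cos φ cos δ sin H₀ = 2.0653×0.88701×0.23985 + 0.46175×0.97081×0.88020 = 0.439391 + 0.394569 = 0.833960.
Q̄ = (S₀/π) × [bracket] = (589/π) × 0.833960 = 156.4 W/m².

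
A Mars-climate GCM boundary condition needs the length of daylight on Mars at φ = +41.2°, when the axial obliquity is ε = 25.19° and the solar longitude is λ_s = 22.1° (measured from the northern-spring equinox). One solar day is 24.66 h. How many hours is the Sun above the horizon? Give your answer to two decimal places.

13.45 h

Solar declination: sin δ = sin ε · sin λ_s = sin 25.19° × sin 22.1° = 0.16013, so δ = +9.214°.
cos H₀ = −tan φ · tan δ = −tan(+41.2°) × tan(+9.214°) = -0.1420, so H₀ = 1.7133 rad = 98.16°.
Daylight = 2H₀/(2π) × 24.66 h = (1.7133/π) × 24.66 = 13.45 h.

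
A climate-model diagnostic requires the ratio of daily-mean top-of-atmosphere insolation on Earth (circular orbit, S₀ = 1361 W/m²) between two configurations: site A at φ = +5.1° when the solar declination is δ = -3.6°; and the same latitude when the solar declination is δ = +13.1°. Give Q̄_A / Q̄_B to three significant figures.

— Configuration A (φ=+5.1°):
cos H₀ = −tan(+5.1°) tan(-3.600°) = 0.0056, H₀ = 1.5652 rad.
Bracket: H₀ sin φ sin δ + cos φ cos δ sin H₀ = 1.5652×0.08889×-0.06279 + 0.99604×0.99803×0.99998 = -0.008736 + 0.994058 = 0.985322.
Q̄ = (S₀/π) × [bracket] = (1361/π) × 0.985322 = 426.86 W/m².
— Configuration B (φ=+5.1°):
cos H₀ = −tan(+5.1°) tan(+13.100°) = -0.0208, H₀ = 1.5916 rad.
Bracket: H₀ sin φ sin δ + cos φ cos δ sin H₀ = 1.5916×0.08889×0.22665 + 0.99604×0.97398×0.99978 = 0.032066 + 0.969910 = 1.001976.
Q̄ = (S₀/π) × [bracket] = (1361/π) × 1.001976 = 434.08 W/m².
Ratio Q̄_A / Q̄_B = 426.86 / 434.08 = 0.9834.

Q̄_A / Q̄_B ≈ 0.983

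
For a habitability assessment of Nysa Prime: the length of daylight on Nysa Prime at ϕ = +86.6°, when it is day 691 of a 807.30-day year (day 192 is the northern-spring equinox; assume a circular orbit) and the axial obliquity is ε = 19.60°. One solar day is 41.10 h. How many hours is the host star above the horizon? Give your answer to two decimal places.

0.00 h

Solar longitude: L_s = 360° × (691 − 192)/807.30 = 222.520°.
sin δ = sin 19.60° × sin 222.520° = -0.22671, so δ = -13.104°.
cos h₀ = −tan ϕ · tan δ = 3.9180 ≥ 1, so the host star never rises (polar night) and h₀ = 0.
Daylight = 2h₀/(2π) × 41.10 h = (0.0000/π) × 41.10 = 0.00 h.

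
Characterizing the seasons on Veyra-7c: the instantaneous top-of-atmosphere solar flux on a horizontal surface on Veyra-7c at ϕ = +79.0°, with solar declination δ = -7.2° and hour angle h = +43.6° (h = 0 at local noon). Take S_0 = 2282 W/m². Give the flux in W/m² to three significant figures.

32.1 W/m²

cos θ_z = sin ϕ sin δ + cos ϕ cos δ cos h = -0.123031 + 0.137089 = 0.014058.
Flux = S_0 · cos θ_z = 2282 × 0.014058 = 32.08 W/m².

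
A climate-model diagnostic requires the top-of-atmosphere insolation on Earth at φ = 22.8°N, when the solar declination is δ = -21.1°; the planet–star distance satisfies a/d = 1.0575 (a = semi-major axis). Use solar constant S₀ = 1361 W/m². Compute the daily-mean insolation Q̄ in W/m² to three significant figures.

Q̄ ≈ 316 W/m²

cos H₀ = −tan(+22.8°) tan(-21.100°) = 0.1622, H₀ = 1.4079 rad.
Bracket: H₀ sin φ sin δ + cos φ cos δ sin H₀ = 1.4079×0.38752×-0.36000 + 0.92186×0.93295×0.98676 = -0.196412 + 0.848662 = 0.652250.
Inverse-square distance factor (a/d)² = 1.0575² = 1.118306.
Q̄ = (S₀/π) × 1.118306 × [bracket] = (1361/π) × 1.118306 × 0.652250 = 316.0 W/m².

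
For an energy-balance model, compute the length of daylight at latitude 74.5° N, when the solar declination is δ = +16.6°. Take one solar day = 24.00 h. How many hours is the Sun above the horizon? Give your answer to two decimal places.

Sunrise equation: cos H₀ = −tan φ · tan δ = -1.0750 ≤ −1, so the Sun never sets (polar day) and H₀ = π.
Daylight = 2H₀/(2π) × 24.00 h = (3.1416/π) × 24.00 = 24.00 h.

24.00 h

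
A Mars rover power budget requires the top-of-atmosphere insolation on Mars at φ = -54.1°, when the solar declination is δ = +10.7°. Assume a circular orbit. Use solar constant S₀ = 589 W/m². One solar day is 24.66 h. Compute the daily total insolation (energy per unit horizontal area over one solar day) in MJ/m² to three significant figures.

5.99 MJ/m²

cos H₀ = −tan(-54.1°) tan(+10.700°) = 0.2610, H₀ = 1.3067 rad.
Bracket: H₀ sin φ sin δ + cos φ cos δ sin H₀ = 1.3067×-0.81004×0.18567 + 0.58637×0.98261×0.96533 = -0.196528 + 0.556197 = 0.359669.
Q̄ = (S₀/π) × [bracket] = (589/π) × 0.359669 = 67.432 W/m².
Daily total = Q̄ × 24.66 h × 3600 s/h = 67.432 × 24.66 × 3600 / 10⁶ = 5.986 MJ/m².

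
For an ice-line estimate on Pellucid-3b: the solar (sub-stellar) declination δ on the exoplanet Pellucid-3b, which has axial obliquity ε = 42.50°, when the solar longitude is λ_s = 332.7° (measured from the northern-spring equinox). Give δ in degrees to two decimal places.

δ = -18.05°

sin δ = sin ε · sin λ_s = sin 42.50° × sin 332.7° = -0.309859.
δ = arcsin(-0.309859) = -18.05°.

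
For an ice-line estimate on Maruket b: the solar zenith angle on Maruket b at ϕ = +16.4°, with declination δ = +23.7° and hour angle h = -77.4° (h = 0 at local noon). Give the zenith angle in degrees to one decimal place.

cos θ_z = sin ϕ sin δ + cos ϕ cos δ cos h = 0.113487 + 0.191619 = 0.305106.
θ_z = arccos(0.305106) = 72.2°.

θ_z = 72.2°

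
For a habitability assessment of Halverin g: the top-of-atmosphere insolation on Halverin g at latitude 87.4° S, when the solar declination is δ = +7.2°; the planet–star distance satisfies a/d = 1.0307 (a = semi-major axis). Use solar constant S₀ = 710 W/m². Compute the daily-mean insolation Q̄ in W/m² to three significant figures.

Q̄ ≈ 0.00 W/m²

cos H₀ = −tan(-87.4°) tan(+7.200°) = 2.7820 ≥ 1 ⇒ polar night, H₀ = 0 and Q̄ = 0.
Inverse-square distance factor (a/d)² = 1.0307² = 1.062342.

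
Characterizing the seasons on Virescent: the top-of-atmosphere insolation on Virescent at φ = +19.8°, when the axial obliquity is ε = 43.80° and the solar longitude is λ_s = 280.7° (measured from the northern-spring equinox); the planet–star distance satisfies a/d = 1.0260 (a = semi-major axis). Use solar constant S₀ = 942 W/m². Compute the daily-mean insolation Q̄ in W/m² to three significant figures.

Q̄ ≈ 116 W/m²

Solar declination: sin δ = sin ε · sin λ_s = sin 43.80° × sin 280.7° = -0.68011, so δ = -42.852°.
cos H₀ = −tan(+19.8°) tan(-42.852°) = 0.3340, H₀ = 1.2303 rad.
Bracket: H₀ sin φ sin δ + cos φ cos δ sin H₀ = 1.2303×0.33874×-0.68011 + 0.94088×0.73311×0.94258 = -0.283437 + 0.650162 = 0.366725.
Inverse-square distance factor (a/d)² = 1.0260² = 1.052676.
Q̄ = (S₀/π) × 1.052676 × [bracket] = (942/π) × 1.052676 × 0.366725 = 115.8 W/m².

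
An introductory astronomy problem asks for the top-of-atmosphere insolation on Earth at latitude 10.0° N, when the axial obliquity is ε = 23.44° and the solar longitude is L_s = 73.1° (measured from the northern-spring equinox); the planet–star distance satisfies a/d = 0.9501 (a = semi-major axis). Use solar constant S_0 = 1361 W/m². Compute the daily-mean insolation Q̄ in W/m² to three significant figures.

Solar declination: sin δ = sin ε · sin L_s = sin 23.44° × sin 73.1° = 0.38061, so δ = +22.371°.
cos h₀ = −tan(+10.0°) tan(+22.371°) = -0.0726, h₀ = 1.6434 rad.
Bracket: h₀ sin ϕ sin δ + cos ϕ cos δ sin h₀ = 1.6434×0.17365×0.38061 + 0.98481×0.92474×0.99736 = 0.108617 + 0.908289 = 1.016906.
Inverse-square distance factor (a/d)² = 0.9501² = 0.902690.
Q̄ = (S_0/π) × 0.902690 × [bracket] = (1361/π) × 0.902690 × 1.016906 = 397.7 W/m².

Q̄ ≈ 398 W/m²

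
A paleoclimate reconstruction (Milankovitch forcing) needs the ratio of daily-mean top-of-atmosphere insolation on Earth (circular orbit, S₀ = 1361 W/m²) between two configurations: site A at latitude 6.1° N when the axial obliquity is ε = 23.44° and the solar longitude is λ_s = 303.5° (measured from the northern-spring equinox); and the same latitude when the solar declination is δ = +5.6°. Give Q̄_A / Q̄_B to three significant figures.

— Configuration A (φ=+6.1°):
Solar declination: sin δ = sin ε · sin λ_s = sin 23.44° × sin 303.5° = -0.33171, so δ = -19.373°.
cos H₀ = −tan(+6.1°) tan(-19.373°) = 0.0376, H₀ = 1.5332 rad.
Bracket: H₀ sin φ sin δ + cos φ cos δ sin H₀ = 1.5332×0.10626×-0.33171 + 0.99434×0.94338×0.99929 = -0.054041 + 0.937374 = 0.883333.
Q̄ = (S₀/π) × [bracket] = (1361/π) × 0.883333 = 382.68 W/m².
— Configuration B (φ=+6.1°):
cos H₀ = −tan(+6.1°) tan(+5.600°) = -0.0105, H₀ = 1.5813 rad.
Bracket: H₀ sin φ sin δ + cos φ cos δ sin H₀ = 1.5813×0.10626×0.09758 + 0.99434×0.99523×0.99995 = 0.016396 + 0.989548 = 1.005944.
Q̄ = (S₀/π) × [bracket] = (1361/π) × 1.005944 = 435.79 W/m².
Ratio Q̄_A / Q̄_B = 382.68 / 435.79 = 0.8781.

Q̄_A / Q̄_B ≈ 0.878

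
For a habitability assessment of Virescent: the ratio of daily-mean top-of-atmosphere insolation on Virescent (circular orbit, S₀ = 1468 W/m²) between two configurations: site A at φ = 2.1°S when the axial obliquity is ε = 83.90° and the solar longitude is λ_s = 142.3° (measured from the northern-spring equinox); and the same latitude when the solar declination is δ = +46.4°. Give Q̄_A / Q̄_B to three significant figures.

— Configuration A (φ=-2.1°):
Solar declination: sin δ = sin ε · sin λ_s = sin 83.90° × sin 142.3° = 0.60806, so δ = +37.450°.
cos H₀ = −tan(-2.1°) tan(+37.450°) = 0.0281, H₀ = 1.5427 rad.
Bracket: H₀ sin φ sin δ + cos φ cos δ sin H₀ = 1.5427×-0.03664×0.60806 + 0.99933×0.79389×0.99961 = -0.034370 + 0.793049 = 0.758679.
Q̄ = (S₀/π) × [bracket] = (1468/π) × 0.758679 = 354.51 W/m².
— Configuration B (φ=-2.1°):
cos H₀ = −tan(-2.1°) tan(+46.400°) = 0.0385, H₀ = 1.5323 rad.
Bracket: H₀ sin φ sin δ + cos φ cos δ sin H₀ = 1.5323×-0.03664×0.72417 + 0.99933×0.68962×0.99926 = -0.040657 + 0.688648 = 0.647991.
Q̄ = (S₀/π) × [bracket] = (1468/π) × 0.647991 = 302.79 W/m².
Ratio Q̄_A / Q̄_B = 354.51 / 302.79 = 1.171.

Q̄_A / Q̄_B ≈ 1.17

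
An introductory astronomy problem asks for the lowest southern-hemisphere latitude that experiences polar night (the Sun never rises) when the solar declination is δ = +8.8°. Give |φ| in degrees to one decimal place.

Polar night requires cos H₀ = −tan φ tan δ ≥ 1, i.e. tan φ tan δ ≤ −1.
The boundary is |tan φ| · |tan δ| = 1, so |φ| = 90° − |δ| = 90° − 8.8° = 81.2° in the southern hemisphere.

|φ| = 81.2°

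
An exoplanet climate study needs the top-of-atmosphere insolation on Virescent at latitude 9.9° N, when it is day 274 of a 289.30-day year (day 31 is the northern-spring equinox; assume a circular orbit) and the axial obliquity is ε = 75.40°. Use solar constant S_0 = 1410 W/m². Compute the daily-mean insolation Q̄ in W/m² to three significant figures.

Solar longitude: L_s = 360° × (274 − 31)/289.30 = 302.385°.
sin δ = sin 75.40° × sin 302.385° = -0.81720, so δ = -54.805°.
cos h₀ = −tan(+9.9°) tan(-54.805°) = 0.2475, h₀ = 1.3207 rad.
Bracket: h₀ sin ϕ sin δ + cos ϕ cos δ sin h₀ = 1.3207×0.17193×-0.81720 + 0.98511×0.57636×0.96890 = -0.185560 + 0.550120 = 0.364560.
Q̄ = (S_0/π) × [bracket] = (1410/π) × 0.364560 = 163.6 W/m².

Q̄ ≈ 164 W/m²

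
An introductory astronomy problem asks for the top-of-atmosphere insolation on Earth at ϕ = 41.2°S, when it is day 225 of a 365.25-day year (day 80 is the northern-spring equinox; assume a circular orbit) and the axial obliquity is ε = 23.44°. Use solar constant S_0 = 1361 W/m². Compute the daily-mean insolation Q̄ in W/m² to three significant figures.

Solar longitude: L_s = 360° × (225 − 80)/365.25 = 142.916°.
sin δ = sin 23.44° × sin 142.916° = 0.23986, so δ = +13.878°.
cos h₀ = −tan(-41.2°) tan(+13.878°) = 0.2163, h₀ = 1.3528 rad.
Bracket: h₀ sin ϕ sin δ + cos ϕ cos δ sin h₀ = 1.3528×-0.65869×0.23986 + 0.75241×0.97081×0.97633 = -0.213733 + 0.713157 = 0.499424.
Q̄ = (S_0/π) × [bracket] = (1361/π) × 0.499424 = 216.4 W/m².

Q̄ ≈ 216 W/m²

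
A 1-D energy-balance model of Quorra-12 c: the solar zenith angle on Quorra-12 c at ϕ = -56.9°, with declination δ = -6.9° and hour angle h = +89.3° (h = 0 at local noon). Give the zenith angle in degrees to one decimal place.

cos θ_z = sin ϕ sin δ + cos ϕ cos δ cos h = 0.100641 + 0.006623 = 0.107264.
θ_z = arccos(0.107264) = 83.8°.

θ_z = 83.8°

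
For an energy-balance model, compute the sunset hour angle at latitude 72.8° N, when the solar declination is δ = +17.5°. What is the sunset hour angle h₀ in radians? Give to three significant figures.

h₀ = 3.14 rad

Sunrise equation: cos h₀ = −tan ϕ · tan δ = -1.0186 ≤ −1, so the Sun never sets (polar day) and h₀ = π.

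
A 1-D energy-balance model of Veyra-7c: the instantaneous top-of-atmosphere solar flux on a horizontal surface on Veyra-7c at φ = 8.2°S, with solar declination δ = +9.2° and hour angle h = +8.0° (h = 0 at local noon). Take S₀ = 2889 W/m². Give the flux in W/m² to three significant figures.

2.73e+03 W/m²

cos θ_z = sin φ sin δ + cos φ cos δ cos h = -0.022804 + 0.967535 = 0.944731.
Flux = S₀ · cos θ_z = 2889 × 0.944731 = 2729 W/m².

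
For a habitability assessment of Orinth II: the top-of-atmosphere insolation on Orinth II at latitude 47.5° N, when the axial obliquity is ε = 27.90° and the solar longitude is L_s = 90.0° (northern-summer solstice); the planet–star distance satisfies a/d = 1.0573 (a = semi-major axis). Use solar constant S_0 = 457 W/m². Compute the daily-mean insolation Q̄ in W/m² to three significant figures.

Solar declination: sin δ = sin ε · sin L_s = sin 27.90° × sin 90.0° = 0.46793, so δ = +27.900°.
cos h₀ = −tan(+47.5°) tan(+27.900°) = -0.5778, h₀ = 2.1868 rad.
Bracket: h₀ sin ϕ sin δ + cos ϕ cos δ sin h₀ = 2.1868×0.73728×0.46793 + 0.67559×0.88377×0.81617 = 0.754436 + 0.487307 = 1.241743.
Inverse-square distance factor (a/d)² = 1.0573² = 1.117883.
Q̄ = (S_0/π) × 1.117883 × [bracket] = (457/π) × 1.117883 × 1.241743 = 201.9 W/m².

Q̄ ≈ 202 W/m²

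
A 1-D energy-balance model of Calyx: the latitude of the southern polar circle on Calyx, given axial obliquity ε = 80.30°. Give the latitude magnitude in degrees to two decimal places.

The polar circle is the lowest latitude that experiences at least one full rotation of continuous darkness at the northern-summer solstice; it lies at |ϕ| = 90° − ε = 90° − 80.30° = 9.70°.

9.70°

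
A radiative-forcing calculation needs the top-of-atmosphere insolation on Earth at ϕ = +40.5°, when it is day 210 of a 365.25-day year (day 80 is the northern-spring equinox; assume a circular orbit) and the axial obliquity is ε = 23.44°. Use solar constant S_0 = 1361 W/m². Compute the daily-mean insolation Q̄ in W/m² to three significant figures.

Solar longitude: L_s = 360° × (210 − 80)/365.25 = 128.131°.
sin δ = sin 23.44° × sin 128.131° = 0.31290, so δ = +18.234°.
cos h₀ = −tan(+40.5°) tan(+18.234°) = -0.2814, h₀ = 1.8560 rad.
Bracket: h₀ sin ϕ sin δ + cos ϕ cos δ sin h₀ = 1.8560×0.64945×0.31290 + 0.76041×0.94979×0.95960 = 0.377163 + 0.693052 = 1.070215.
Q̄ = (S_0/π) × [bracket] = (1361/π) × 1.070215 = 463.6 W/m².

Q̄ ≈ 464 W/m²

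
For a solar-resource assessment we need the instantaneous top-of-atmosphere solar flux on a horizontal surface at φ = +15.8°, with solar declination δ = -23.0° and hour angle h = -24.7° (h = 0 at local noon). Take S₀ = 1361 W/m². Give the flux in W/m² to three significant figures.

950 W/m²

cos θ_z = sin φ sin δ + cos φ cos δ cos h = -0.106388 + 0.804690 = 0.698302.
Flux = S₀ · cos θ_z = 1361 × 0.698302 = 950.4 W/m².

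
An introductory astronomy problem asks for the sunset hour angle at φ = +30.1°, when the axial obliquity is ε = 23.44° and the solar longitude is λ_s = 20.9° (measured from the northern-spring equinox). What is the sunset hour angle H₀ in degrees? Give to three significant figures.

Solar declination: sin δ = sin ε · sin λ_s = sin 23.44° × sin 20.9° = 0.14191, so δ = +8.158°.
cos H₀ = −tan φ · tan δ = −tan(+30.1°) × tan(+8.158°) = -0.0831, so H₀ = 1.6540 rad = 94.77°.

H₀ = 94.8°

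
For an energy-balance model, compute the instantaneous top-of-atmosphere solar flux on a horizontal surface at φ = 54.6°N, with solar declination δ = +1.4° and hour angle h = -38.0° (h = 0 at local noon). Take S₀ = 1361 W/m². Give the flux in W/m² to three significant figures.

cos θ_z = sin φ sin δ + cos φ cos δ cos h = 0.019915 + 0.456344 = 0.476259.
Flux = S₀ · cos θ_z = 1361 × 0.476259 = 648.2 W/m².

648 W/m²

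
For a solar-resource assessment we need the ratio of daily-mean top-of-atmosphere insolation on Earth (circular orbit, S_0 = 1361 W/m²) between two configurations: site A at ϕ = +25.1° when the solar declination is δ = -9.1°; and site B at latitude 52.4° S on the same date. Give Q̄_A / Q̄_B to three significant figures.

Q̄_A / Q̄_B ≈ 0.974

— Configuration A (ϕ=+25.1°):
cos h₀ = −tan(+25.1°) tan(-9.100°) = 0.0750, h₀ = 1.4957 rad.
Bracket: h₀ sin ϕ sin δ + cos ϕ cos δ sin h₀ = 1.4957×0.42420×-0.15816 + 0.90557×0.98741×0.99718 = -0.100349 + 0.891647 = 0.791298.
Q̄ = (S_0/π) × [bracket] = (1361/π) × 0.791298 = 342.81 W/m².
— Configuration B (ϕ=-52.4°):
cos h₀ = −tan(-52.4°) tan(-9.100°) = -0.2080, h₀ = 1.7803 rad.
Bracket: h₀ sin ϕ sin δ + cos ϕ cos δ sin h₀ = 1.7803×-0.79229×-0.15816 + 0.61015×0.98741×0.97813 = 0.223087 + 0.589292 = 0.812379.
Q̄ = (S_0/π) × [bracket] = (1361/π) × 0.812379 = 351.94 W/m².
Ratio Q̄_A / Q̄_B = 342.81 / 351.94 = 0.9741.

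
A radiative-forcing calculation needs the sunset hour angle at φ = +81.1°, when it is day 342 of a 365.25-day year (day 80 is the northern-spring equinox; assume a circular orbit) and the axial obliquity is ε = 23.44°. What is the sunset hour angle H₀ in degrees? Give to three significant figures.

H₀ = 0.00°

Solar longitude: λ_s = 360° × (342 − 80)/365.25 = 258.234°.
sin δ = sin 23.44° × sin 258.234° = -0.38943, so δ = -22.919°.
cos H₀ = −tan φ · tan δ = 2.7000 ≥ 1, so the Sun never rises (polar night) and H₀ = 0.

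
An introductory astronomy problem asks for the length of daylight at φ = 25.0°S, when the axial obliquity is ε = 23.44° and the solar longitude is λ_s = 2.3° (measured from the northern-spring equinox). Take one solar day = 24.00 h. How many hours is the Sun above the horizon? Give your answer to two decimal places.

11.94 h

Solar declination: sin δ = sin ε · sin λ_s = sin 23.44° × sin 2.3° = 0.01596, so δ = +0.915°.
cos H₀ = −tan φ · tan δ = −tan(-25.0°) × tan(+0.915°) = 0.0074, so H₀ = 1.5634 rad = 89.57°.
Daylight = 2H₀/(2π) × 24.00 h = (1.5634/π) × 24.00 = 11.94 h.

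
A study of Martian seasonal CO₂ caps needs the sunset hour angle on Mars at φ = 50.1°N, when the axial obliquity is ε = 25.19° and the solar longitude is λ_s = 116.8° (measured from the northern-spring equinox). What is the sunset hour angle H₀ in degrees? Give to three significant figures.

H₀ = 119°

Solar declination: sin δ = sin ε · sin λ_s = sin 25.19° × sin 116.8° = 0.37990, so δ = +22.328°.
cos H₀ = −tan φ · tan δ = −tan(+50.1°) × tan(+22.328°) = -0.4912, so H₀ = 2.0842 rad = 119.42°.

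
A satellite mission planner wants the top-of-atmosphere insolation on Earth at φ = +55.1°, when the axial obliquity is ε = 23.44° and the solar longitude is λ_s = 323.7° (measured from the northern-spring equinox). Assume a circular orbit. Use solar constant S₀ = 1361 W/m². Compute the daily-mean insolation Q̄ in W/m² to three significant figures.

Q̄ ≈ 124 W/m²

Solar declination: sin δ = sin ε · sin λ_s = sin 23.44° × sin 323.7° = -0.23550, so δ = -13.621°.
cos H₀ = −tan(+55.1°) tan(-13.621°) = 0.3473, H₀ = 1.2161 rad.
Bracket: H₀ sin φ sin δ + cos φ cos δ sin H₀ = 1.2161×0.82015×-0.23550 + 0.57215×0.97188×0.93774 = -0.234884 + 0.521441 = 0.286557.
Q̄ = (S₀/π) × [bracket] = (1361/π) × 0.286557 = 124.1 W/m².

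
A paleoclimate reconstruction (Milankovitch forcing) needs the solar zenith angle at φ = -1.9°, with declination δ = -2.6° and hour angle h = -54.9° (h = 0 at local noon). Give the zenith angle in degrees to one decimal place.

cos θ_z = sin φ sin δ + cos φ cos δ cos h = 0.001504 + 0.574098 = 0.575602.
θ_z = arccos(0.575602) = 54.9°.

θ_z = 54.9°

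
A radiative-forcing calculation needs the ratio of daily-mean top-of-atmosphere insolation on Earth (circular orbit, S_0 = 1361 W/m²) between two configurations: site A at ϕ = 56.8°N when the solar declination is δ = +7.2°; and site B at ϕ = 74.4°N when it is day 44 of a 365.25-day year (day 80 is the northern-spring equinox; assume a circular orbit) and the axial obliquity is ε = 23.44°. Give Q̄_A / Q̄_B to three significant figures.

Q̄_A / Q̄_B ≈ 49.7

— Configuration A (ϕ=+56.8°):
cos h₀ = −tan(+56.8°) tan(+7.200°) = -0.1931, h₀ = 1.7651 rad.
Bracket: h₀ sin ϕ sin δ + cos ϕ cos δ sin h₀ = 1.7651×0.83676×0.12533 + 0.54756×0.99211×0.98119 = 0.185108 + 0.533021 = 0.718129.
Q̄ = (S_0/π) × [bracket] = (1361/π) × 0.718129 = 311.11 W/m².
— Configuration B (ϕ=+74.4°):
Solar longitude: L_s = 360° × (44 − 80)/365.25 = -35.483°, i.e. -35.483° + 360° = 324.517°.
sin δ = sin 23.44° × sin 324.517° = -0.23090, so δ = -13.350°.
cos h₀ = −tan(+74.4°) tan(-13.350°) = 0.8500, h₀ = 0.5549 rad.
Bracket: h₀ sin ϕ sin δ + cos ϕ cos δ sin h₀ = 0.5549×0.96316×-0.23090 + 0.26892×0.97298×0.52686 = -0.123406 + 0.137855 = 0.014449.
Q̄ = (S_0/π) × [bracket] = (1361/π) × 0.014449 = 6.2596 W/m².
Ratio Q̄_A / Q̄_B = 311.11 / 6.2596 = 49.70.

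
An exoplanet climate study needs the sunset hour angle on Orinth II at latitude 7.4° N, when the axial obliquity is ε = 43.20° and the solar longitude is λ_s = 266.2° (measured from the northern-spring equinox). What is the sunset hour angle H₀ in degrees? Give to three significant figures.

Solar declination: sin δ = sin ε · sin λ_s = sin 43.20° × sin 266.2° = -0.68304, so δ = -43.082°.
cos H₀ = −tan φ · tan δ = −tan(+7.4°) × tan(-43.082°) = 0.1215, so H₀ = 1.4490 rad = 83.02°.

H₀ = 83.0°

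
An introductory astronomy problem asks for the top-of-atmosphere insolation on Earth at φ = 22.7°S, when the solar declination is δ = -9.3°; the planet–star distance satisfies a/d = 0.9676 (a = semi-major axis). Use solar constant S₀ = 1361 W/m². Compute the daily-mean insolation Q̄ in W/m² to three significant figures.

cos H₀ = −tan(-22.7°) tan(-9.300°) = -0.0685, H₀ = 1.6394 rad.
Bracket: H₀ sin φ sin δ + cos φ cos δ sin H₀ = 1.6394×-0.38591×-0.16160 + 0.92254×0.98686×0.99765 = 0.102238 + 0.908278 = 1.010516.
Inverse-square distance factor (a/d)² = 0.9676² = 0.936250.
Q̄ = (S₀/π) × 0.936250 × [bracket] = (1361/π) × 0.936250 × 1.010516 = 409.9 W/m².

Q̄ ≈ 410 W/m²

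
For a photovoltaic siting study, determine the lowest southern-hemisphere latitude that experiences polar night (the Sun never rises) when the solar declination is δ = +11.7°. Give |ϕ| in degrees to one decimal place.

|ϕ| = 78.3°

Polar night requires cos h₀ = −tan ϕ tan δ ≥ 1, i.e. tan ϕ tan δ ≤ −1.
The boundary is |tan ϕ| · |tan δ| = 1, so |ϕ| = 90° − |δ| = 90° − 11.7° = 78.3° in the southern hemisphere.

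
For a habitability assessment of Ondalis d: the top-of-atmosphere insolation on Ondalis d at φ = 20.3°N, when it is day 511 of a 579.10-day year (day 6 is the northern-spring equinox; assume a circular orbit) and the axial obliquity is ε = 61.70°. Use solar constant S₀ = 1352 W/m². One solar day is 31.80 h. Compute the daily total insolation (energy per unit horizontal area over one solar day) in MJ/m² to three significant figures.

20.4 MJ/m²

Solar longitude: λ_s = 360° × (511 − 6)/579.10 = 313.935°.
sin δ = sin 61.70° × sin 313.935° = -0.63405, so δ = -39.350°.
cos H₀ = −tan(+20.3°) tan(-39.350°) = 0.3033, H₀ = 1.2626 rad.
Bracket: H₀ sin φ sin δ + cos φ cos δ sin H₀ = 1.2626×0.34694×-0.63405 + 0.93789×0.77329×0.95289 = -0.277743 + 0.691094 = 0.413351.
Q̄ = (S₀/π) × [bracket] = (1352/π) × 0.413351 = 177.89 W/m².
Daily total = Q̄ × 31.80 h × 3600 s/h = 177.89 × 31.80 × 3600 / 10⁶ = 20.36 MJ/m².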